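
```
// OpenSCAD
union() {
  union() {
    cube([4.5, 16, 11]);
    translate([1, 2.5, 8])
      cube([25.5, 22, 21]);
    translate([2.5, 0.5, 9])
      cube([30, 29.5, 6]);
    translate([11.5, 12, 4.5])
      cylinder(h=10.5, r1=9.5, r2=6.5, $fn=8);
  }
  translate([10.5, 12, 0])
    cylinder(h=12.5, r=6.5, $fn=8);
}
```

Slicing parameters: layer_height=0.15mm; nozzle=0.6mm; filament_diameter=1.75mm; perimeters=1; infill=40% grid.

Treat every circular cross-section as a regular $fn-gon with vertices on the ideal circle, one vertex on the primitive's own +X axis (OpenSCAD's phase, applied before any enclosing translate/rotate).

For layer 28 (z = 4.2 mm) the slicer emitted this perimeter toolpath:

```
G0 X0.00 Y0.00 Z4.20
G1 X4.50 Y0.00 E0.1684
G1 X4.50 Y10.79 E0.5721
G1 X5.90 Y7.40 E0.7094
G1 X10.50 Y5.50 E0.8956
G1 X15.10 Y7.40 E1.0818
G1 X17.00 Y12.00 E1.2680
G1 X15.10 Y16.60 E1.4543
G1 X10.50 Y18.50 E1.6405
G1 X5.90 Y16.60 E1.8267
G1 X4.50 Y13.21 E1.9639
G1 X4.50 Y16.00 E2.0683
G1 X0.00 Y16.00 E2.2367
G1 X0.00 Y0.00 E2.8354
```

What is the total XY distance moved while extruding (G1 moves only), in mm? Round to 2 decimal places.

75.78 mm

Sum the Euclidean lengths of each G1 segment: total = 75.78 mm.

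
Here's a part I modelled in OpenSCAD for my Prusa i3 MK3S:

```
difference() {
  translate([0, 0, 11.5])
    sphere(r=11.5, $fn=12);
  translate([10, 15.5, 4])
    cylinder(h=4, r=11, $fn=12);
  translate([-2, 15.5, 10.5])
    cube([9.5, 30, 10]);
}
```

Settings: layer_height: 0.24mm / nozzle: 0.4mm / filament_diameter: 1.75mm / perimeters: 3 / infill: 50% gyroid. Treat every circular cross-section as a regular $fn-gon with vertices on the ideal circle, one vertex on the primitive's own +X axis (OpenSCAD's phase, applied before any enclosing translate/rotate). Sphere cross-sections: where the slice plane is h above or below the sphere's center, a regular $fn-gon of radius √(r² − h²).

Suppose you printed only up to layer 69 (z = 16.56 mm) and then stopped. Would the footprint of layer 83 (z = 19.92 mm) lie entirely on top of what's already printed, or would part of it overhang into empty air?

Compare the two slices. At z = 16.56: the sphere: section is a regular 12-gon, circumradius = √(r²−h²) = √(11.5²−5.06²) = 10.327 (area = (12/2)·10.327²·sin(360°/12) = 319.94 mm²); the cylinder at (10, 15.5) is absent (z outside [4, 8]); the 9.5×30 cube at (-2, 15.5) contributes its full rectangle (area 285.00 mm²); Subtracting the remaining from the first: starting from the r=11.5 sphere (319.94 mm²), the 9.5×30 cube at (-2, 15.5) misses the remaining region (no effect) — area = 319.94 mm². At z = 19.92: the sphere: section is a regular 12-gon, circumradius = √(r²−h²) = √(11.5²−8.42²) = 7.833 (area = (12/2)·7.833²·sin(360°/12) = 184.06 mm²); the cylinder at (10, 15.5) is not intersected at this z (z outside [4, 8]); the cube at (-2, 15.5) (footprint 9.5×30) is included at this height (area 285.00 mm²); Subtracting the remaining from the first: starting from the r=11.5 sphere (184.06 mm²), the 9.5×30 cube at (-2, 15.5) misses the remaining region (no effect) — area = 184.06 mm². Checking containment: the cross-section at z = 19.92 is a subset of the cross-section at z = 16.56.

entirely on top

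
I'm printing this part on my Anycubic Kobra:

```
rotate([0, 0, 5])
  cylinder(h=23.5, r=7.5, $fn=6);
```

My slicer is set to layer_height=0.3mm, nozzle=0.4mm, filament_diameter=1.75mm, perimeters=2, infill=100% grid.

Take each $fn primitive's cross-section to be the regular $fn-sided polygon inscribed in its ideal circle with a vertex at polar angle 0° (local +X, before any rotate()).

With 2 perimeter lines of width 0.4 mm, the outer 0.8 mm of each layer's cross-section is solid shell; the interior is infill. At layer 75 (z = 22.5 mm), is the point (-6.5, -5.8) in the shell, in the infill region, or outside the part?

At z = 22.5 mm: the cylinder: section is a regular 6-gon, circumradius r=7.5; (whole slice rotated 5° about Z — lengths, areas and connectivity unchanged). Overall, the cross-section is a single solid region. Undo the 5° rotation: the query point maps to (-6.981, -5.211) in the un-rotated model frame. The nearest boundary edge runs (-7.50, 0.00)→(-3.75, -6.50); distance from the point to it = 2.16 mm. The point is not inside any of the regions above, so it lies outside the cross-section (2.16 mm from the nearest boundary).

outside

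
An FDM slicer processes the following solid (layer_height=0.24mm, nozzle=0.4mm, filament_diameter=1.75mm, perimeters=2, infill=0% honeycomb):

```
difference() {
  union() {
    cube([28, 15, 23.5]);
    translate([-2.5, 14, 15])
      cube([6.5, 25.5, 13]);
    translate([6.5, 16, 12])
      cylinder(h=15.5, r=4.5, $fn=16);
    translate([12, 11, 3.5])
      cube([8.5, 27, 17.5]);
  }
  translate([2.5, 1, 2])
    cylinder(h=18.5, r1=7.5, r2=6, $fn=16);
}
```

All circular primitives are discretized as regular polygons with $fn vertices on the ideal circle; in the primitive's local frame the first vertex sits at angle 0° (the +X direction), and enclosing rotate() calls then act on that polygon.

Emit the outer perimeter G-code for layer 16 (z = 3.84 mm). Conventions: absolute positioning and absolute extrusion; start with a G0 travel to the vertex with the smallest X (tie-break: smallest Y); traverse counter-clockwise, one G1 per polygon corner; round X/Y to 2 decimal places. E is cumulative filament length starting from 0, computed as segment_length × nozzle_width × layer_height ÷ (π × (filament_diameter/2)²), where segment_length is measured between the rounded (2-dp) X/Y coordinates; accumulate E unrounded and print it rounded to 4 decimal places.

At z = 3.84 mm: the 28×15 cube contributes its full rectangle; the cube at (-2.5, 14) does not reach this height (z outside [15, 28]); the cylinder at (6.5, 16) does not reach this height (z outside [12, 27.5]); the cube at (12, 11) (footprint 8.5×27) is included at this height; Combining (union): the regions partially overlap (shared area 34.00 mm²), so overlapping operands fuse into one piece — 1 connected region; the cone at (2.5, 1) (r1=7.5→r2=6) has section circumradius 7.351 here — a regular 16-gon; Taking the first minus the rest: starting from the result so far, the cone at (2.5, 1) partially overlaps it — only the 68.86 mm² overlap (of its 165.42 mm²) is removed, clipping the outline — 1 connected region. The outline is a single polygon with 14 vertices. Extrusion per mm of travel: 0.4 × 0.24 / (π × 0.875²) = 0.039912. Accumulating E over each segment gives final E = 5.1703.

G0 X0.00 Y7.85 Z3.84
G1 X2.50 Y8.35 E0.1018
G1 X5.31 Y7.79 E0.2161
G1 X7.70 Y6.20 E0.3307
G1 X9.29 Y3.81 E0.4453
G1 X9.85 Y1.00 E0.5596
G1 X9.65 Y0.00 E0.6003
G1 X28.00 Y0.00 E1.3327
G1 X28.00 Y15.00 E1.9314
G1 X20.50 Y15.00 E2.2307
G1 X20.50 Y38.00 E3.1487
G1 X12.00 Y38.00 E3.4880
G1 X12.00 Y15.00 E4.4059
G1 X0.00 Y15.00 E4.8849
G1 X0.00 Y7.85 E5.1703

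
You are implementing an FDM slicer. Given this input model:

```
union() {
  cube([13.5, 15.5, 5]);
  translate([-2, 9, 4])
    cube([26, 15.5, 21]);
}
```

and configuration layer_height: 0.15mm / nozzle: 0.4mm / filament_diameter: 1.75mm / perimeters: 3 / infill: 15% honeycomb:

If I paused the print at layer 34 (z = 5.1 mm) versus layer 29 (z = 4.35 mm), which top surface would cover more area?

layer 29 (z = 4.35 mm)

Layer 34 (z = 5.1): the cube is absent (z outside [0, 5]); the cube at (-2, 9) (footprint 26×15.5) is included at this height (area 403.00 mm²); Taking the union: only the 26×15.5 cube at (-2, 9) is present, so the union is just that shape — area = 403.00 mm². So its area = 403.00 mm². Layer 29 (z = 4.35): the cube (footprint 13.5×15.5) is included at this height (area 209.25 mm²); the cube at (-2, 9) is present — its section is the full 26×15.5 rectangle (area 403.00 mm²); Merging all regions: the regions partially overlap — summed areas 612.25 mm² minus the doubly-counted overlap 87.75 mm² gives 524.50 mm² — area = 524.50 mm². So its area = 524.50 mm². Layer 29 is larger (524.50 vs 403.00 mm²).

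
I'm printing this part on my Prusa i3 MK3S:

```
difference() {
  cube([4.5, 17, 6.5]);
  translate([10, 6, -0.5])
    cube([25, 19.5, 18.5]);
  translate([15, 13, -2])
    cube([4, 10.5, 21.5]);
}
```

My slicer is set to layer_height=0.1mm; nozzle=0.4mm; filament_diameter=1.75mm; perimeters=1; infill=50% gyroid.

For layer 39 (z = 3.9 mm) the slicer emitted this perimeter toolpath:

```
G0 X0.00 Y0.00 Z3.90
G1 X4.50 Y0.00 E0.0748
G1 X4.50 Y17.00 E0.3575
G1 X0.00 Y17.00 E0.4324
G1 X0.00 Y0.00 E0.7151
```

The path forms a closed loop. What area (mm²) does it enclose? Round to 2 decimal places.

Apply the shoelace formula to the sequence of (X, Y) vertices; enclosed area = 76.50 mm².

76.50 mm²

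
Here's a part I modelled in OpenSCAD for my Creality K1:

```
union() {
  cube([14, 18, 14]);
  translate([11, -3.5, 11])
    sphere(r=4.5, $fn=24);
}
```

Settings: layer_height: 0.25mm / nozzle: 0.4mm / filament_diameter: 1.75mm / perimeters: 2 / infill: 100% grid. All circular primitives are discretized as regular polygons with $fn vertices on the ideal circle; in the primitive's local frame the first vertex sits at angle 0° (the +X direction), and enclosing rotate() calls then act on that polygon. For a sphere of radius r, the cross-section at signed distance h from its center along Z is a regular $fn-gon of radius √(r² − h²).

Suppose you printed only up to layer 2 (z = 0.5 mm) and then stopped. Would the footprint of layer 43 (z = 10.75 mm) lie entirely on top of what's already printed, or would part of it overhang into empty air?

Compare the two slices. At z = 0.5: the cube (footprint 14×18) is included at this height (area 252.00 mm²); the sphere at (11, -3.5) is absent (|z−center|=10.500 > r=4.5); Taking the union: only the 14×18 cube is present, so the union is just that shape — area = 252.00 mm². At z = 10.75: the 14×18 cube contributes its full rectangle (area 252.00 mm²); the r=4.5 sphere at (11, -3.5) slices to a regular 24-gon of circumradius 4.493 (√(r²−h²) with h=0.25 from center) (area = (24/2)·4.493²·sin(360°/24) = 62.70 mm²); Taking the union: the regions partially overlap — summed areas 314.70 mm² minus the doubly-counted overlap 3.66 mm² gives 311.03 mm² — area = 311.03 mm². Checking containment: at z = 10.75 the cross-section extends beyond the z = 0.5 cross-section by about 59.03 mm².

part overhangs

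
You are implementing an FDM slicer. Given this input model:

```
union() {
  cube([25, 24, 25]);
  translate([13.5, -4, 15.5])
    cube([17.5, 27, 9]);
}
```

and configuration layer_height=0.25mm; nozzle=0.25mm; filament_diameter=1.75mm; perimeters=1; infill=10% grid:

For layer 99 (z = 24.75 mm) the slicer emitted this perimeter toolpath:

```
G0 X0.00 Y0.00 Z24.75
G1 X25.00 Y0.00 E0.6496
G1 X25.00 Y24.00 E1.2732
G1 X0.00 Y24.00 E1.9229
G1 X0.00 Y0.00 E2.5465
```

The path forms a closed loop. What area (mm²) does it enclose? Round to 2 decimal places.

Apply the shoelace formula to the sequence of (X, Y) vertices; enclosed area = 600.00 mm².

600.00 mm²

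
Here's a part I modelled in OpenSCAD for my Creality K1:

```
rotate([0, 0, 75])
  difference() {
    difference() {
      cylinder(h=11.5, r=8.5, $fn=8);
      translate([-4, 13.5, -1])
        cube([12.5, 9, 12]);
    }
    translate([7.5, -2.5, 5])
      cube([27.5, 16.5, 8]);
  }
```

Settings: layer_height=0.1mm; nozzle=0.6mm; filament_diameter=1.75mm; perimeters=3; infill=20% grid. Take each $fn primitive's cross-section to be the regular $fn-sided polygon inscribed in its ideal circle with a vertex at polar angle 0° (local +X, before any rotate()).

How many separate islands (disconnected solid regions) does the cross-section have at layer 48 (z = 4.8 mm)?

At z = 4.8 mm: the r=8.5 cylinder contributes a regular 8-gon of circumradius 8.5; the 12.5×9 cube at (-4, 13.5) contributes its full rectangle; Taking the first minus the rest: starting from the r=8.5 cylinder, the 12.5×9 cube at (-4, 13.5) misses the remaining region (no effect) — 1 connected region; the cube at (7.5, -2.5) does not reach this height (z outside [5, 13]); Subtracting the remaining from the first: none of the subtracted shapes is present at this height, so that combined region is unchanged — 1 connected region; (rotated 75° about Z; rotation is an isometry so areas/perimeters/island counts are preserved). Overall, the cross-section is a single solid region. Island count = 1.

1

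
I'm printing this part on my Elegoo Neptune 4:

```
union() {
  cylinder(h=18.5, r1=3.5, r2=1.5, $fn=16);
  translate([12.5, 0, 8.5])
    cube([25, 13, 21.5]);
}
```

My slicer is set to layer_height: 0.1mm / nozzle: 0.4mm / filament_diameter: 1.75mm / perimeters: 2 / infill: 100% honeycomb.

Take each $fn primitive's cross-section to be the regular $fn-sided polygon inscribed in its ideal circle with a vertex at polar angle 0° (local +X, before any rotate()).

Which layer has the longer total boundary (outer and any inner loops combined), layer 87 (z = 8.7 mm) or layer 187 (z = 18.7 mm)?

layer 87 (z = 8.7 mm)

Layer 87 (z = 8.7): the cone (r1=3.5→r2=1.5) has section circumradius 2.559 here — a regular 16-gon (perimeter = 2·16·2.559·sin(180°/16) = 15.98 mm); the 25×13 cube at (12.5, 0) contributes its full rectangle (perimeter 76.00 mm); Merging all regions: the 2 present regions are separate (no shared area or edge), so areas and boundary lengths simply add and each stays a separate island — boundary = 91.98 mm. So its perimeter = 91.98 mm. Layer 187 (z = 18.7): the cone does not reach this height (z outside [0, 18.5]); the 25×13 cube at (12.5, 0) contributes its full rectangle (perimeter 76.00 mm); Merging all regions: only the 25×13 cube at (12.5, 0) is present, so the union is just that shape — boundary = 76.00 mm. So its perimeter = 76.00 mm. Layer 87 is larger (91.98 vs 76.00 mm).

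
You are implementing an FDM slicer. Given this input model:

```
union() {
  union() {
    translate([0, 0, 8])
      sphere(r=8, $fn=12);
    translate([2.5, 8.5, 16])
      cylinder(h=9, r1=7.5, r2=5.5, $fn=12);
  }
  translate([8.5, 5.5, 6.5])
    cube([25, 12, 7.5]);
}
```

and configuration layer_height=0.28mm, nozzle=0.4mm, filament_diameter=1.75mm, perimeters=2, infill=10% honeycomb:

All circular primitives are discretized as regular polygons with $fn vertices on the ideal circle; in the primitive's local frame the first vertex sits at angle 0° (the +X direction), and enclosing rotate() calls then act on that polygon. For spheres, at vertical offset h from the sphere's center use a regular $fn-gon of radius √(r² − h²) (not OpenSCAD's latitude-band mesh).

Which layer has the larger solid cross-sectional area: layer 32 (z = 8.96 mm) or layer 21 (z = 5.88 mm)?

layer 32 (z = 8.96 mm)

Layer 32 (z = 8.96): the r=8 sphere slices to a regular 12-gon of circumradius 7.942 (√(r²−h²) with h=0.96 from center) (area = (12/2)·7.942²·sin(360°/12) = 189.24 mm²); the cone at (2.5, 8.5) does not reach this height (z outside [16, 25]); Combining (union): only the r=8 sphere is present, so the union is just that shape — area = 189.24 mm²; the cube at (8.5, 5.5) (footprint 25×12) is included at this height (area 300.00 mm²); Merging all regions: the 2 present regions are separate (no shared area or edge), so areas and boundary lengths simply add and each stays a separate island — area = 489.24 mm². So its area = 489.24 mm². Layer 21 (z = 5.88): the sphere: section is a regular 12-gon, circumradius = √(r²−h²) = √(8²−2.12²) = 7.714 (area = (12/2)·7.714²·sin(360°/12) = 178.52 mm²); the cone at (2.5, 8.5) is absent (z outside [16, 25]); Merging all regions: only the r=8 sphere is present, so the union is just that shape — area = 178.52 mm²; the cube at (8.5, 5.5) is not intersected at this z (z outside [6.5, 14]); Merging all regions: only that combined region is present, so the union is just that shape — area = 178.52 mm². So its area = 178.52 mm². Layer 32 is larger (489.24 vs 178.52 mm²).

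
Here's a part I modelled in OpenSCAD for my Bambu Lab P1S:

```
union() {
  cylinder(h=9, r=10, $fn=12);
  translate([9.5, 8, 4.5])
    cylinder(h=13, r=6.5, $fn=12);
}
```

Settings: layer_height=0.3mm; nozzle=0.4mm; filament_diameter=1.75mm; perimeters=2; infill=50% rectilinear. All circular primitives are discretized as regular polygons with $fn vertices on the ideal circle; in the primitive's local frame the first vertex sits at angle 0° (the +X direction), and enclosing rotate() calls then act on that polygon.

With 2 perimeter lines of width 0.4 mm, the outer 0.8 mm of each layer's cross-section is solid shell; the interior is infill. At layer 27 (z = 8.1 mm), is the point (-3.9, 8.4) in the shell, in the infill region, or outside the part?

At z = 8.1 mm: the r=10 cylinder gives a regular 12-gon of circumradius 10 (constant along its height); the cylinder at (9.5, 8): section is a regular 12-gon, circumradius r=6.5; Taking the union: the regions partially overlap (shared area 25.26 mm²), so overlapping operands fuse into one piece — 1 connected region. Overall, the cross-section is a single solid region. The nearest boundary edge runs (-5.00, 8.66)→(0.00, 10.00); distance from the point to it = 0.54 mm. The point is inside the cross-section, 0.54 mm from the nearest boundary — within the 0.8 mm shell band (2 × 0.4).

shell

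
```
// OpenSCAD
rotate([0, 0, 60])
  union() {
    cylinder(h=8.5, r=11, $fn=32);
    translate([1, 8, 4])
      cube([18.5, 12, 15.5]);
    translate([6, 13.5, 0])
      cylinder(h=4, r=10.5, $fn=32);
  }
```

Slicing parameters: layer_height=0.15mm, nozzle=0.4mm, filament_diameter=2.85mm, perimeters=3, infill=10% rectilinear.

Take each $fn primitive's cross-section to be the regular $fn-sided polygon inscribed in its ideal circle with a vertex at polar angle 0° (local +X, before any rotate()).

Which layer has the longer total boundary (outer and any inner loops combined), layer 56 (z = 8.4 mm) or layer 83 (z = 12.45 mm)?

Layer 56 (z = 8.4): the r=11 cylinder gives a regular 32-gon of circumradius 11 (constant along its height) (perimeter = 2·32·11.000·sin(180°/32) = 69.00 mm); the cube at (1, 8) is present — its section is the full 18.5×12 rectangle (perimeter 61.00 mm); the cylinder at (6, 13.5) is absent (z outside [0, 4]); Combining (union): the regions partially overlap (shared area 12.32 mm²), so the edge portions inside another operand are dropped and the merged outline is re-measured after clipping — boundary = 113.32 mm; (rotated 60° about Z; rotation is an isometry so areas/perimeters/island counts are preserved). So its perimeter = 113.32 mm. Layer 83 (z = 12.45): the cylinder is absent (z outside [0, 8.5]); the cube at (1, 8) (footprint 18.5×12) is included at this height (perimeter 61.00 mm); the cylinder at (6, 13.5) is not intersected at this z (z outside [0, 4]); Taking the union: only the 18.5×12 cube at (1, 8) is present, so the union is just that shape — boundary = 61.00 mm; (rotated 60° about Z; rotation is an isometry so areas/perimeters/island counts are preserved). So its perimeter = 61.00 mm. Layer 56 is larger (113.32 vs 61.00 mm).

layer 56 (z = 8.4 mm)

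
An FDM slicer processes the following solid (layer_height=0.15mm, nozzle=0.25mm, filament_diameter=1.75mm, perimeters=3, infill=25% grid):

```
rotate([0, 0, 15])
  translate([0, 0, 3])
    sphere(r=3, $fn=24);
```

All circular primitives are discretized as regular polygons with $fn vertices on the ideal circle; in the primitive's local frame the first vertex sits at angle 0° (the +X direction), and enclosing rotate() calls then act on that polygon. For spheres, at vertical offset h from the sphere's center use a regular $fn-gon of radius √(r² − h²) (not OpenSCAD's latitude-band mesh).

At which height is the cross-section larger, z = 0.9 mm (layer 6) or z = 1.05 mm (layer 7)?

Layer 6 (z = 0.9): the r=3 sphere slices to a regular 24-gon of circumradius 2.142 (√(r²−h²) with h=2.1 from center) (area = (24/2)·2.142²·sin(360°/24) = 14.26 mm²); (rotated 15° about Z; rotation is an isometry so areas/perimeters/island counts are preserved). So its area = 14.26 mm². Layer 7 (z = 1.05): the r=3 sphere contributes a regular 24-gon of circumradius √(3²−1.95²) = 2.280 (area = (24/2)·2.280²·sin(360°/24) = 16.14 mm²); (whole slice rotated 15° about Z — lengths, areas and connectivity unchanged). So its area = 16.14 mm². Layer 7 is larger (16.14 vs 14.26 mm²).

layer 7 (z = 1.05 mm)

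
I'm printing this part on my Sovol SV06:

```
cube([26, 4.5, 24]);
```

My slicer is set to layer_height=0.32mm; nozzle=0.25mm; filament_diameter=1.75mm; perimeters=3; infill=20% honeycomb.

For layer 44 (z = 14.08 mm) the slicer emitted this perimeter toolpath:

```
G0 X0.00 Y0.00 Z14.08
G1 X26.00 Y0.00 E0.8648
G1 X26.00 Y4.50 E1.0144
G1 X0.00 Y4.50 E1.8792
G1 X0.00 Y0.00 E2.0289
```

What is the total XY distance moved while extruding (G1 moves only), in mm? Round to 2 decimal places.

61.00 mm

Sum the Euclidean lengths of each G1 segment: total = 61.00 mm.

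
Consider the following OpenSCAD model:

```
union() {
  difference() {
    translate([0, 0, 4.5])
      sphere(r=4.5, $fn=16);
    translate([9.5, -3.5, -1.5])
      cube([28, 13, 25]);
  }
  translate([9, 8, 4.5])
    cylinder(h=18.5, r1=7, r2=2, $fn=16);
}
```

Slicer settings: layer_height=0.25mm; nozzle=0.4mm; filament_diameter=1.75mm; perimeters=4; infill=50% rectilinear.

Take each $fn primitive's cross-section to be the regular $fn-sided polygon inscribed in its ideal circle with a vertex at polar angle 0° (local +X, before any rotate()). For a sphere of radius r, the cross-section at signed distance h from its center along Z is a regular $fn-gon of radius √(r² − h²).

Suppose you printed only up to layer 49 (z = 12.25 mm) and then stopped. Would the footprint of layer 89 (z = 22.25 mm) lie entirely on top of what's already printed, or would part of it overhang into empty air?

entirely on top

Compare the two slices. At z = 12.25: the sphere does not reach this height (|z−center|=7.750 > r=4.5); the cube at (9.5, -3.5) is present — its section is the full 28×13 rectangle (area 364.00 mm²); Subtracting the remaining from the first: the first operand is absent here, so nothing remains; the cone at (9, 8) contributes a regular 16-gon of circumradius 4.905 (interpolated between r1=7 and r2=2 at t=0.419) (area = (16/2)·4.905²·sin(360°/16) = 73.67 mm²); Combining (union): only the cone at (9, 8) is present, so the union is just that shape — area = 73.67 mm². At z = 22.25: the sphere is not intersected at this z (|z−center|=17.750 > r=4.5); the cube at (9.5, -3.5) (footprint 28×13) is included at this height (area 364.00 mm²); Taking the first minus the rest: the first operand is absent here, so nothing remains; the cone at (9, 8) (r1=7→r2=2) has section circumradius 2.203 here — a regular 16-gon (area = (16/2)·2.203²·sin(360°/16) = 14.85 mm²); Taking the union: only the cone at (9, 8) is present, so the union is just that shape — area = 14.85 mm². Checking containment: the cross-section at z = 22.25 is a subset of the cross-section at z = 12.25.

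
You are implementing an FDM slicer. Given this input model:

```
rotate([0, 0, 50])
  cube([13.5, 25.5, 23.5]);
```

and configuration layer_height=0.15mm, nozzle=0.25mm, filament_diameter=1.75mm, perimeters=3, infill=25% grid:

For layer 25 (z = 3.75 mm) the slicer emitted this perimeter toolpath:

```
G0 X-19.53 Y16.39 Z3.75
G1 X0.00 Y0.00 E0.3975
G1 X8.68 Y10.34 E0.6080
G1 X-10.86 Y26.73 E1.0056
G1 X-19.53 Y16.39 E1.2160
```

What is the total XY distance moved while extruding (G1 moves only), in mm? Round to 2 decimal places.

77.99 mm

Sum the Euclidean lengths of each G1 segment: total = 77.99 mm.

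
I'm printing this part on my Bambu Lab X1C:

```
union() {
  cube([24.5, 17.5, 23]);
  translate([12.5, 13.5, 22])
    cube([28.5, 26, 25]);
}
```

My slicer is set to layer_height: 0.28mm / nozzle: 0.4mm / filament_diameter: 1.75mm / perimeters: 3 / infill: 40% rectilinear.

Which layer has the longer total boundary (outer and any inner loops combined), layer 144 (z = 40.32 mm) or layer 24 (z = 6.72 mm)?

Layer 144 (z = 40.32): the cube does not reach this height (z outside [0, 23]); the 28.5×26 cube at (12.5, 13.5) contributes its full rectangle (perimeter 109.00 mm); Combining (union): only the 28.5×26 cube at (12.5, 13.5) is present, so the union is just that shape — boundary = 109.00 mm. So its perimeter = 109.00 mm. Layer 24 (z = 6.72): the 24.5×17.5 cube contributes its full rectangle (perimeter 84.00 mm); the cube at (12.5, 13.5) does not reach this height (z outside [22, 47]); Combining (union): only the 24.5×17.5 cube is present, so the union is just that shape — boundary = 84.00 mm. So its perimeter = 84.00 mm. Layer 144 is larger (109.00 vs 84.00 mm).

layer 144 (z = 40.32 mm)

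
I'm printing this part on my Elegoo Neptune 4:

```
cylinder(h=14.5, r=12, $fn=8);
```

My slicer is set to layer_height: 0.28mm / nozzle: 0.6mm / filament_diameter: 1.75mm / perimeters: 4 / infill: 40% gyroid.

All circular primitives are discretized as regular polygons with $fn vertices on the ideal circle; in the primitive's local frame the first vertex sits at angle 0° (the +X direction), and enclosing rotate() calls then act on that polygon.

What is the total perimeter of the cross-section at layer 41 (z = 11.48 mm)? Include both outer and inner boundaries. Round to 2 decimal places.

At z = 11.48 mm: the r=12 cylinder gives a regular 8-gon of circumradius 12 (constant along its height) (perimeter = 2·8·12.000·sin(180°/8) = 73.48 mm). Overall, the cross-section is a single solid region. Total boundary length (outer) = 73.48 mm.

73.48 mm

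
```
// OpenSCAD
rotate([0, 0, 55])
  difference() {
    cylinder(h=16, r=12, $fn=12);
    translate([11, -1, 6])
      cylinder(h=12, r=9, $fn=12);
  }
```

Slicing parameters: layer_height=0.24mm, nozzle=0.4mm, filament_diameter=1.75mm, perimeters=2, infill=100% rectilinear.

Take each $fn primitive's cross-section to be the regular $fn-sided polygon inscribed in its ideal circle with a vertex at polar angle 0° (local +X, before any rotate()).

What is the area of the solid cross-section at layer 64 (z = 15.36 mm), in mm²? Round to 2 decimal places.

At z = 15.36 mm: the r=12 cylinder contributes a regular 12-gon of circumradius 12 (area = (12/2)·12.000²·sin(360°/12) = 432.00 mm²); the r=9 cylinder at (11, -1) gives a regular 12-gon of circumradius 9 (constant along its height) (area = (12/2)·9.000²·sin(360°/12) = 243.00 mm²); Subtracting the remaining from the first: starting from the r=12 cylinder (432.00 mm²), the r=9 cylinder at (11, -1) partially overlaps it — only the 113.17 mm² overlap (of its 243.00 mm²) is removed, clipping the outline — area = 318.83 mm²; (rotated 55° about Z; rotation is an isometry so areas/perimeters/island counts are preserved). Overall, the cross-section is a single solid region. Net area = 318.83 mm².

318.83 mm²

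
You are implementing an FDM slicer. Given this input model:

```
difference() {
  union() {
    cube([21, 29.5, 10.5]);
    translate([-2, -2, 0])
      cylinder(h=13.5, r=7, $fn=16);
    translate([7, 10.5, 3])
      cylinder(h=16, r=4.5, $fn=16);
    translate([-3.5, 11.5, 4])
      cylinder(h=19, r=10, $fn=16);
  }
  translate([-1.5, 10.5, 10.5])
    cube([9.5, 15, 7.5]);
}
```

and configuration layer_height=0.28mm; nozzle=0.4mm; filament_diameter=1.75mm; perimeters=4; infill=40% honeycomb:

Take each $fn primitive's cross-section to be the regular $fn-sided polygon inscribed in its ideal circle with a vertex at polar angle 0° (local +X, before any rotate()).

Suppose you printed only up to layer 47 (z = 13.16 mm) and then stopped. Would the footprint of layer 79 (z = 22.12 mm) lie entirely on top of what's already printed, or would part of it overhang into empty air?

Compare the two slices. At z = 13.16: the cube is not intersected at this z (z outside [0, 10.5]); the cylinder at (-2, -2): section is a regular 16-gon, circumradius r=7 (area = (16/2)·7.000²·sin(360°/16) = 150.01 mm²); the r=4.5 cylinder at (7, 10.5) contributes a regular 16-gon of circumradius 4.5 (area = (16/2)·4.500²·sin(360°/16) = 61.99 mm²); the cylinder at (-3.5, 11.5): section is a regular 16-gon, circumradius r=10 (area = (16/2)·10.000²·sin(360°/16) = 306.15 mm²); Combining (union): the regions partially overlap — summed areas 518.15 mm² minus the doubly-counted overlap 43.29 mm² gives 474.87 mm² — area = 474.87 mm²; the cube at (-1.5, 10.5) (footprint 9.5×15) is included at this height (area 142.50 mm²); After the difference (first − rest): starting from that combined region (474.87 mm²), the 9.5×15 cube at (-1.5, 10.5) partially overlaps it — only the 72.67 mm² overlap (of its 142.50 mm²) is removed, clipping the outline — area = 402.20 mm². At z = 22.12: the cube is not intersected at this z (z outside [0, 10.5]); the cylinder at (-2, -2) does not reach this height (z outside [0, 13.5]); the cylinder at (7, 10.5) is not intersected at this z (z outside [3, 19]); the r=10 cylinder at (-3.5, 11.5) gives a regular 16-gon of circumradius 10 (constant along its height) (area = (16/2)·10.000²·sin(360°/16) = 306.15 mm²); Taking the union: only the r=10 cylinder at (-3.5, 11.5) is present, so the union is just that shape — area = 306.15 mm²; the cube at (-1.5, 10.5) is not intersected at this z (z outside [10.5, 18]); Subtracting the remaining from the first: none of the subtracted shapes is present at this height, so that combined region is unchanged — area = 306.15 mm². Checking containment: at z = 22.12 the cross-section extends beyond the z = 13.16 cross-section by about 64.84 mm².

part overhangs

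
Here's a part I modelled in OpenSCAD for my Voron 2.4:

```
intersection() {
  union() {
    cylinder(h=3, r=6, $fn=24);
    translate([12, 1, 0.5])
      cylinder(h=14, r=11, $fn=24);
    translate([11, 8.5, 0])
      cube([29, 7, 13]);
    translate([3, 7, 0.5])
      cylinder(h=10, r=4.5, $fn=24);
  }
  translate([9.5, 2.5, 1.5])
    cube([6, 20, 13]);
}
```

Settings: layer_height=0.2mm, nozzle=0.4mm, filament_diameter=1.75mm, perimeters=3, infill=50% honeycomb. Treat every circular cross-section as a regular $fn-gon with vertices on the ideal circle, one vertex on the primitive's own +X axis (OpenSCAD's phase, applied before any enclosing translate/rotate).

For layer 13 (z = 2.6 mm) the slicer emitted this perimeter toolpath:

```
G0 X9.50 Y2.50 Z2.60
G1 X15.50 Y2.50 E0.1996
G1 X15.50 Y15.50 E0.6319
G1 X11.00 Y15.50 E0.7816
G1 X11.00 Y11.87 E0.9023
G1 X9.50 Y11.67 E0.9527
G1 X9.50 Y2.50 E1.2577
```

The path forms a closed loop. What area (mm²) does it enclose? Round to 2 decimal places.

72.41 mm²

Apply the shoelace formula to the sequence of (X, Y) vertices; enclosed area = 72.41 mm².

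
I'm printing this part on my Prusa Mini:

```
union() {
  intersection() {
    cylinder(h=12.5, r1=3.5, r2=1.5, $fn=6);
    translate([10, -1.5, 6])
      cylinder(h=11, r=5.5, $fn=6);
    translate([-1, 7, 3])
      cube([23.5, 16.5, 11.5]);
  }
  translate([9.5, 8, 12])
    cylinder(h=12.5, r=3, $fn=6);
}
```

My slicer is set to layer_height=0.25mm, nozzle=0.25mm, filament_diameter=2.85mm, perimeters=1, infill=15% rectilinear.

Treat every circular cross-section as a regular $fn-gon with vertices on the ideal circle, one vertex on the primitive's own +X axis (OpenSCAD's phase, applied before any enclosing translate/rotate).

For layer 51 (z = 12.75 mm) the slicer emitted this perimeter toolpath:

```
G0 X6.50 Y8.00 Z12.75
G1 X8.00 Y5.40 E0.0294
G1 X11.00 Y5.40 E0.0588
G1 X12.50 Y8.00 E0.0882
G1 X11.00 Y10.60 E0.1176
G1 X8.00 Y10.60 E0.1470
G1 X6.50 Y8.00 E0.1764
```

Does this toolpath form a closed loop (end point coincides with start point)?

Start point (G0): (6.50, 8.00). End point (last G1): the path returns to the start — closed.

yes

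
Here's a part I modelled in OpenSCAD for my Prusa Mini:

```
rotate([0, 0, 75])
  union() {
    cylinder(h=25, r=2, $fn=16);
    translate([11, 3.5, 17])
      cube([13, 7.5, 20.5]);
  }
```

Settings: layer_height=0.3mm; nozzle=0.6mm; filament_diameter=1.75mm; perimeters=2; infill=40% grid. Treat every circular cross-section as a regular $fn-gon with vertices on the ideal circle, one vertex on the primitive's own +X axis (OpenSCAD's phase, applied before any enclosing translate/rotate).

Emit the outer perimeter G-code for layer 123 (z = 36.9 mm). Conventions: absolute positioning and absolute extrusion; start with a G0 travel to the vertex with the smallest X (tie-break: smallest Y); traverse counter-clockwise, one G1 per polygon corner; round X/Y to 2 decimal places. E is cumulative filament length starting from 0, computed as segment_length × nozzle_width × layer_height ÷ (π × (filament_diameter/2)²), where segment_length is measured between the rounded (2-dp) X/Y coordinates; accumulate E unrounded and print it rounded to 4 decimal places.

G0 X-7.78 Y13.47 Z36.90
G1 X-0.53 Y11.53 E0.5616
G1 X2.83 Y24.09 E1.5346
G1 X-4.41 Y26.03 E2.0955
G1 X-7.78 Y13.47 E3.0687

At z = 36.9 mm: the cylinder is not intersected at this z (z outside [0, 25]); the cube at (11, 3.5) (footprint 13×7.5) is included at this height; Taking the union: only the 13×7.5 cube at (11, 3.5) is present, so the union is just that shape — 1 connected region; (rotated 75° about Z; rotation is an isometry so areas/perimeters/island counts are preserved). The outline is a single polygon with 4 vertices. Extrusion per mm of travel: 0.6 × 0.3 / (π × 0.875²) = 0.074835. Accumulating E over each segment gives final E = 3.0687.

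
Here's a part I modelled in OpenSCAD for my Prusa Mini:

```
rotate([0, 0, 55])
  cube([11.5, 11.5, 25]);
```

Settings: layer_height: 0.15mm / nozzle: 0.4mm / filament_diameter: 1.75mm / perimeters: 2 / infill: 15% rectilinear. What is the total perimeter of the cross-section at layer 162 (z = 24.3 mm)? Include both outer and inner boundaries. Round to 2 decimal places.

At z = 24.3 mm: the cube (footprint 11.5×11.5) is included at this height (perimeter 46.00 mm); (whole slice rotated 55° about Z — lengths, areas and connectivity unchanged). Overall, the cross-section is a single solid region. Total boundary length (outer) = 46.00 mm.

46.00 mm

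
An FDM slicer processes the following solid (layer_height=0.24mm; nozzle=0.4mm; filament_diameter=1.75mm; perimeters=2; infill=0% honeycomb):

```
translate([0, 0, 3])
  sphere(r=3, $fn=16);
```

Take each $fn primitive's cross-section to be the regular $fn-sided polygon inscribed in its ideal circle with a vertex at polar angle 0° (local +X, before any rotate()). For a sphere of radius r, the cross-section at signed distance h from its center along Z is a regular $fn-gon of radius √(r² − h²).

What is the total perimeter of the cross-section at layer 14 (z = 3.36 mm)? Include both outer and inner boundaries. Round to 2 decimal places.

At z = 3.36 mm: the sphere: section is a regular 16-gon, circumradius = √(r²−h²) = √(3²−0.36²) = 2.978 (perimeter = 2·16·2.978·sin(180°/16) = 18.59 mm). Overall, the cross-section is a single solid region. Total boundary length (outer) = 18.59 mm.

18.59 mm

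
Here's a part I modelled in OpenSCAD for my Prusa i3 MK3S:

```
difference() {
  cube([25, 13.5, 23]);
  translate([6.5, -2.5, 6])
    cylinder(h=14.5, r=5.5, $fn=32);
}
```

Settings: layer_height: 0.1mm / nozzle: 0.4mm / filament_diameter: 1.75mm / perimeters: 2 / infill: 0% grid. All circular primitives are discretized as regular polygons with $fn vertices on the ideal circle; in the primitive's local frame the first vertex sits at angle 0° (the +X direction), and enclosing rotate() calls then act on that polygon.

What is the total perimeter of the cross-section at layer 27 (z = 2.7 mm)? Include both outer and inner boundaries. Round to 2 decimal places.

77.00 mm

At z = 2.7 mm: the cube is present — its section is the full 25×13.5 rectangle (perimeter 77.00 mm); the cylinder at (6.5, -2.5) is not intersected at this z (z outside [6, 20.5]); After the difference (first − rest): none of the subtracted shapes is present at this height, so the 25×13.5 cube is unchanged — boundary = 77.00 mm. Overall, the cross-section is a single solid region. Total boundary length (outer) = 77.00 mm.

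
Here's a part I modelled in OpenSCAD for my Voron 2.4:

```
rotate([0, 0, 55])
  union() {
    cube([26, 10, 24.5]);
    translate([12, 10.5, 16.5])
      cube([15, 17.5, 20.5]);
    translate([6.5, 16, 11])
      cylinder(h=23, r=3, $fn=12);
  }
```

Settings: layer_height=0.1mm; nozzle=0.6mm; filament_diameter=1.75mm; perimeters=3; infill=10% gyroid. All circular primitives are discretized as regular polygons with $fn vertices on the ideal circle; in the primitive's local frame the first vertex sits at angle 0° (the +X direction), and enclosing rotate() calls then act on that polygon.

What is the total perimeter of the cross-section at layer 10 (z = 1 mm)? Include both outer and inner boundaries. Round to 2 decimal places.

72.00 mm

At z = 1 mm: the 26×10 cube contributes its full rectangle (perimeter 72.00 mm); the cube at (12, 10.5) is absent (z outside [16.5, 37]); the cylinder at (6.5, 16) is not intersected at this z (z outside [11, 34]); Merging all regions: only the 26×10 cube is present, so the union is just that shape — boundary = 72.00 mm; (rotated 55° about Z; rotation is an isometry so areas/perimeters/island counts are preserved). Overall, the cross-section is a single solid region. Total boundary length (outer) = 72.00 mm.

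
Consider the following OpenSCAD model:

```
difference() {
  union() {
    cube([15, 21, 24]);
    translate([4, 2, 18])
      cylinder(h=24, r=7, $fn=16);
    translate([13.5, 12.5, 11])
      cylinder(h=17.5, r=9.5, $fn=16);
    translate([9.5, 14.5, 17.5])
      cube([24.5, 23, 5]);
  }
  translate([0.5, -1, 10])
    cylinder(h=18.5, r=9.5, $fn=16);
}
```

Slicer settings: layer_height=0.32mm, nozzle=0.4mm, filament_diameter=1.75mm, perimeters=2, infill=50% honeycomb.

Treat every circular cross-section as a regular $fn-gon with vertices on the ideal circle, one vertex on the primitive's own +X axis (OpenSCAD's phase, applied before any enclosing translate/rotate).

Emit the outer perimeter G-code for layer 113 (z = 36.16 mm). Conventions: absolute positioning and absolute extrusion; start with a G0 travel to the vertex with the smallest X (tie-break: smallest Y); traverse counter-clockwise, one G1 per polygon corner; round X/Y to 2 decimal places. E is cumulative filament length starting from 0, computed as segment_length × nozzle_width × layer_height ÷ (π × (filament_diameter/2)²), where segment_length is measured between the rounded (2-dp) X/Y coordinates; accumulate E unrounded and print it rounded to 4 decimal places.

G0 X-3.00 Y2.00 Z36.16
G1 X-2.47 Y-0.68 E0.1454
G1 X-0.95 Y-2.95 E0.2908
G1 X1.32 Y-4.47 E0.4361
G1 X4.00 Y-5.00 E0.5815
G1 X6.68 Y-4.47 E0.7269
G1 X8.95 Y-2.95 E0.8723
G1 X10.47 Y-0.68 E1.0177
G1 X11.00 Y2.00 E1.1631
G1 X10.47 Y4.68 E1.3084
G1 X8.95 Y6.95 E1.4538
G1 X6.68 Y8.47 E1.5992
G1 X4.00 Y9.00 E1.7446
G1 X1.32 Y8.47 E1.8900
G1 X-0.95 Y6.95 E2.0353
G1 X-2.47 Y4.68 E2.1807
G1 X-3.00 Y2.00 E2.3261

At z = 36.16 mm: the cube is absent (z outside [0, 24]); the cylinder at (4, 2): section is a regular 16-gon, circumradius r=7; the cylinder at (13.5, 12.5) is not intersected at this z (z outside [11, 28.5]); the cube at (9.5, 14.5) is not intersected at this z (z outside [17.5, 22.5]); Merging all regions: only the r=7 cylinder at (4, 2) is present, so the union is just that shape — 1 connected region; the cylinder at (0.5, -1) is absent (z outside [10, 28.5]); Subtracting the remaining from the first: none of the subtracted shapes is present at this height, so the result so far is unchanged — 1 connected region. The outline is a single polygon with 16 vertices. Extrusion per mm of travel: 0.4 × 0.32 / (π × 0.875²) = 0.053216. Accumulating E over each segment gives final E = 2.3261.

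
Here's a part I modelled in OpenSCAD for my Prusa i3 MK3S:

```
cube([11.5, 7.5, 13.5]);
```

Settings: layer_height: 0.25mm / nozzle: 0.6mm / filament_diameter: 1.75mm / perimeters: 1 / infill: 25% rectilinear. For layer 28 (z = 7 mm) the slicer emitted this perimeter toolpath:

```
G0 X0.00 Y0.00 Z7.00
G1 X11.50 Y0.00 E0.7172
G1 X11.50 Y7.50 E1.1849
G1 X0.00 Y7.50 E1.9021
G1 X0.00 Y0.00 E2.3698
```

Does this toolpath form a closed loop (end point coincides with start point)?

Start point (G0): (0.00, 0.00). End point (last G1): the path returns to the start — closed.

yes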